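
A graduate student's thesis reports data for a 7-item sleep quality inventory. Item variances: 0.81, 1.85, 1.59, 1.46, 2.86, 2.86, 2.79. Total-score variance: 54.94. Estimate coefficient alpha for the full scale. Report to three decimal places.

coefficient alpha = 0.865

Σσᵢ² = 0.81 + 1.85 + 1.59 + 1.46 + 2.86 + 2.86 + 2.79 = 14.22
α = (k/(k−1))·(1 − Σσᵢ²/σ²_total) = (7/6)·(1 − 14.22/54.94) = 0.865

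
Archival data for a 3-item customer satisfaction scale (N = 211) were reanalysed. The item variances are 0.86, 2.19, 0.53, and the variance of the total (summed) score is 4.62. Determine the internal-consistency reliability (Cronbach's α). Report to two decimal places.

α = 0.34

Σσ²ᵢ = 0.86 + 2.19 + 0.53 = 3.58
α = (k/(k−1))·(1 − Σσ²ᵢ/σ²_T) = (3/2)·(1 − 3.58/4.62) = 0.34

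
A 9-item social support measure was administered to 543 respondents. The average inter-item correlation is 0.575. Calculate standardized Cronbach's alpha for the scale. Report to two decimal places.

Standardized α = k·r̄ / (1 + (k−1)·r̄) = 9 × 0.575 / (1 + 8 × 0.575)
  = 5.1750 / 5.6000 = 0.92

α = 0.92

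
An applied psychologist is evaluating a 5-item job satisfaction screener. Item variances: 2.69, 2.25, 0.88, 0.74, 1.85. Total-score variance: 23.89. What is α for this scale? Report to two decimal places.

α = 0.81

sum of item variances = 2.69 + 2.25 + 0.88 + 0.74 + 1.85 = 8.41
α = (k/(k−1))·(1 − sum of item variances/Var(T)) = (5/4)·(1 − 8.41/23.89) = 0.81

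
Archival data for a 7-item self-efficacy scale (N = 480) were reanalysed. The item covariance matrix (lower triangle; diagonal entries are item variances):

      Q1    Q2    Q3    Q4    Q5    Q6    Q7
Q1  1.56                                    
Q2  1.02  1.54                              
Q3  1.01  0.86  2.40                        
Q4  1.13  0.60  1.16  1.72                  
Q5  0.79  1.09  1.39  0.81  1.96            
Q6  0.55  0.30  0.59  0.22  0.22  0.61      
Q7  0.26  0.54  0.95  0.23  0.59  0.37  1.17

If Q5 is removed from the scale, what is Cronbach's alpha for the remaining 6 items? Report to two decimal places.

α = 0.82

Remaining items: Q1, Q2, Q3, Q4, Q6, Q7 (k = 6).
Σσ²ᵢ = 1.56 + 1.54 + 2.40 + 1.72 + 0.61 + 1.17 = 9.00
σ²_T = 9.00 + 2 × 9.79 = 28.58
α (item deleted) = (6/5)·(1 − 9.00/28.58) = 0.82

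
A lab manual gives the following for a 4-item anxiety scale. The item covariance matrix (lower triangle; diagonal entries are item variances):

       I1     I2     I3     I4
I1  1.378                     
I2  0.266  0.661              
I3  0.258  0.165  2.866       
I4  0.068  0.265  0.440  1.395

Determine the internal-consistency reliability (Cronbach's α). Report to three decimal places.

Cronbach's α = 0.423

Σσ²ᵢ = 1.378 + 0.661 + 2.866 + 1.395 = 6.300
Σ_{i<j} σ_ij = 1.462
Var(T) = 6.300 + 2 × 1.462 = 9.224
α = (k/(k−1))·(1 − Σσ²ᵢ/Var(T)) = (4/3)·(1 − 6.300/9.224) = 0.423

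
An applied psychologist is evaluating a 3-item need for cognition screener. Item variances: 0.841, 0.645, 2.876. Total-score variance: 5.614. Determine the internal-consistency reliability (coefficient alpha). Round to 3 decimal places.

coefficient alpha = 0.335

sum of item variances = 0.841 + 0.645 + 2.876 = 4.362
α = (k/(k−1))·(1 − sum of item variances/Var(T)) = (3/2)·(1 − 4.362/5.614) = 0.335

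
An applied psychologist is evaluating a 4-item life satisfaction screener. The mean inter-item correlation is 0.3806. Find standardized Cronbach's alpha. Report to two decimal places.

Standardized α = k·r̄ / (1 + (k−1)·r̄) = 4 × 0.3806 / (1 + 3 × 0.3806)
  = 1.5224 / 2.1418 = 0.71

α = 0.71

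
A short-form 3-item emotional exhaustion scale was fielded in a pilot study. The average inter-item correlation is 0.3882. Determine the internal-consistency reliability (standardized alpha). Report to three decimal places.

α = 0.656

Standardized α = k·r̄ / (1 + (k−1)·r̄) = 3 × 0.3882 / (1 + 2 × 0.3882)
  = 1.1646 / 1.7764 = 0.656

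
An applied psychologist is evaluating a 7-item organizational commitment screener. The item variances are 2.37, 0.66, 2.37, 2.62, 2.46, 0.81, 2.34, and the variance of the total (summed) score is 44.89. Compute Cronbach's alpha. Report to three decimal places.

Cronbach's alpha = 0.812

ΣVar(i) = 2.37 + 0.66 + 2.37 + 2.62 + 2.46 + 0.81 + 2.34 = 13.63
α = (k/(k−1))·(1 − ΣVar(i)/Var(T)) = (7/6)·(1 − 13.63/44.89) = 0.812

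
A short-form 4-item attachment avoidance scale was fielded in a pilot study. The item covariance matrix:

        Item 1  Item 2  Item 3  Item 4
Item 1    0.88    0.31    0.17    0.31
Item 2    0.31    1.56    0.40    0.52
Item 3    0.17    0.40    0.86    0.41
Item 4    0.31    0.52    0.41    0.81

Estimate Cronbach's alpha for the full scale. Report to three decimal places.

Σσ²ᵢ = 0.88 + 1.56 + 0.86 + 0.81 = 4.11
Σ_{i<j} σ_ij = 2.12
Var(T) = 4.11 + 2 × 2.12 = 8.35
α = (k/(k−1))·(1 − Σσ²ᵢ/Var(T)) = (4/3)·(1 − 4.11/8.35) = 0.677

α = 0.677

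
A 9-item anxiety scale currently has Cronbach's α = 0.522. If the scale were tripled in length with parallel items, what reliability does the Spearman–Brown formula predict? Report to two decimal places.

Length factor m = 3
α' = m·α / (1 + (m−1)·α)
   = 3 × 0.522 / (1 + (3 − 1) × 0.522)
   = 1.5660 / 2.0440 = 0.77

predicted reliability = 0.77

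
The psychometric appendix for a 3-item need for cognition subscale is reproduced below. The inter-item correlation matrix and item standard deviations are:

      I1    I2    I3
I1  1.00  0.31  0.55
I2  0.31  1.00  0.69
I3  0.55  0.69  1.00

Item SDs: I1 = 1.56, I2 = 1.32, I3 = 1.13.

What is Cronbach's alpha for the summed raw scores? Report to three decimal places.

α = 0.738

Σσ²ᵢ = 1.56² + 1.32² + 1.13² = 5.4529
Covariances σ_ij = r_ij · s_i · s_j:
  σ(I1,I2) = 0.31 × 1.56 × 1.32 = 0.6384
  σ(I1,I3) = 0.55 × 1.56 × 1.13 = 0.9695
  σ(I2,I3) = 0.69 × 1.32 × 1.13 = 1.0292
σ²_T = Σσ²ᵢ + 2·Σσ_ij = 5.4529 + 2 × 2.6371 = 10.7271
α = (3/2)·(1 − 5.4529/10.7271) = 0.738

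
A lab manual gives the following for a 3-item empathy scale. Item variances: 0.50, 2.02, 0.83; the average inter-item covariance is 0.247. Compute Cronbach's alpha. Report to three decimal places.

Cronbach's alpha = 0.460

Σσ²ᵢ = 0.50 + 2.02 + 0.83 = 3.35
Sum of the 3 distinct covariances = 3 × 0.247 = 0.741
σ²_total = Σσ²ᵢ + 2·Σcov = 3.35 + 2 × 0.741 = 4.832
α = (3/2)·(1 − 3.35/4.832) = 0.460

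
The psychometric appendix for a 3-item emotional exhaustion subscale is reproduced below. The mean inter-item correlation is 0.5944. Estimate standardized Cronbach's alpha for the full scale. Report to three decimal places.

standardized Cronbach's alpha = 0.815

Standardized α = k·r̄ / (1 + (k−1)·r̄) = 3 × 0.5944 / (1 + 2 × 0.5944)
  = 1.7832 / 2.1888 = 0.815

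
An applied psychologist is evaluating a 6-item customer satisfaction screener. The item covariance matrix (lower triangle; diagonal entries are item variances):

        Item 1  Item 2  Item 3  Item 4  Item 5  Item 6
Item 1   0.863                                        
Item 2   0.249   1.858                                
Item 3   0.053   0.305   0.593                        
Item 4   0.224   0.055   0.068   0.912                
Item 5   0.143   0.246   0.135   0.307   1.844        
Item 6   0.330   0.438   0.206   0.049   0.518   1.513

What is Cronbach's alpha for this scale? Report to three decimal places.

ΣVar(i) = 0.863 + 1.858 + 0.593 + 0.912 + 1.844 + 1.513 = 7.583
Sum of the distinct covariances = 3.326
σ²_T = 7.583 + 2 × 3.326 = 14.235
α = (k/(k−1))·(1 − ΣVar(i)/σ²_T) = (6/5)·(1 − 7.583/14.235) = 0.561

α = 0.561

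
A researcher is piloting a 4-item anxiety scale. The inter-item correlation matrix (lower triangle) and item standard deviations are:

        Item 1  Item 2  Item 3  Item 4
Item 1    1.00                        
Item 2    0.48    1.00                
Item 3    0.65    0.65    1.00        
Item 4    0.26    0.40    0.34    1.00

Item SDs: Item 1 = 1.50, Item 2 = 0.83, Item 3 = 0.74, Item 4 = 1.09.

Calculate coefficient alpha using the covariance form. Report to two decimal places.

Σσ²ᵢ = 1.50² + 0.83² + 0.74² + 1.09² = 4.6746
Covariances σ_ij = r_ij · s_i · s_j:
  σ(Item 1,Item 2) = 0.48 × 1.50 × 0.83 = 0.5976
  σ(Item 1,Item 3) = 0.65 × 1.50 × 0.74 = 0.7215
  σ(Item 1,Item 4) = 0.26 × 1.50 × 1.09 = 0.4251
  σ(Item 2,Item 3) = 0.65 × 0.83 × 0.74 = 0.3992
  σ(Item 2,Item 4) = 0.40 × 0.83 × 1.09 = 0.3619
  σ(Item 3,Item 4) = 0.34 × 0.74 × 1.09 = 0.2742
σ²_T = Σσ²ᵢ + 2·Σσ_ij = 4.6746 + 2 × 2.7795 = 10.2336
α = (4/3)·(1 − 4.6746/10.2336) = 0.72

α = 0.72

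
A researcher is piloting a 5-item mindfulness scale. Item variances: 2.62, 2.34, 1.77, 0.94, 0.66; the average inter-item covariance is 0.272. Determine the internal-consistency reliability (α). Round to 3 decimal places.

α = 0.494

ΣVar(i) = 2.62 + 2.34 + 1.77 + 0.94 + 0.66 = 8.33
Sum of the 10 distinct covariances = 10 × 0.272 = 2.720
Var(T) = ΣVar(i) + 2·Σcov = 8.33 + 2 × 2.720 = 13.770
α = (5/4)·(1 − 8.33/13.770) = 0.494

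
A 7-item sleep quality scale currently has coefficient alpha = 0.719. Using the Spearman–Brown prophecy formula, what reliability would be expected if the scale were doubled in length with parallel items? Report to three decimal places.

predicted reliability = 0.837

Length factor m = 2
α' = m·α / (1 + (m−1)·α)
   = 2 × 0.719 / (1 + (2 − 1) × 0.719)
   = 1.4380 / 1.7190 = 0.837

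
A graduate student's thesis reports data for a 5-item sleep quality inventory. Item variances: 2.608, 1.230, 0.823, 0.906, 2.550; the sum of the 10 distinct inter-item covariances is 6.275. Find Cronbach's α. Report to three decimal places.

ΣVar(i) = 2.608 + 1.230 + 0.823 + 0.906 + 2.550 = 8.117
Sum of distinct covariances = 6.275
σ²_total = ΣVar(i) + 2·Σcov = 8.117 + 2 × 6.275 = 20.667
α = (5/4)·(1 − 8.117/20.667) = 0.759

Cronbach's α = 0.759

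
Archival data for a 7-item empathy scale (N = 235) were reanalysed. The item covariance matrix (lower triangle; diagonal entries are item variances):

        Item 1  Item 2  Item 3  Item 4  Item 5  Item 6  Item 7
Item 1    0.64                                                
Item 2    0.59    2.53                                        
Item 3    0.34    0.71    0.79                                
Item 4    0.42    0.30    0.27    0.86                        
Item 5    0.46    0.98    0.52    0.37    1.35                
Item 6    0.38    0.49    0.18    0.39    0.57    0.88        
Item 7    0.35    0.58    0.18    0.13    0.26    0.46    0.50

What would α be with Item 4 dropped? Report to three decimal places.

Remaining items: Item 1, Item 2, Item 3, Item 5, Item 6, Item 7 (k = 6).
sum of item variances = 0.64 + 2.53 + 0.79 + 1.35 + 0.88 + 0.50 = 6.69
σ²_T = 6.69 + 2 × 7.05 = 20.79
α (item deleted) = (6/5)·(1 − 6.69/20.79) = 0.814

α = 0.814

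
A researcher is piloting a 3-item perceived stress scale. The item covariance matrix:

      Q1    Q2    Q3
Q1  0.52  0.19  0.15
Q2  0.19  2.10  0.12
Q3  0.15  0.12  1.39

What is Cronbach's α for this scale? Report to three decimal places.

Cronbach's α = 0.280

ΣVar(i) = 0.52 + 2.10 + 1.39 = 4.01
Sum of the distinct covariances = 0.46
total variance = 4.01 + 2 × 0.46 = 4.93
α = (k/(k−1))·(1 − ΣVar(i)/total variance) = (3/2)·(1 − 4.01/4.93) = 0.280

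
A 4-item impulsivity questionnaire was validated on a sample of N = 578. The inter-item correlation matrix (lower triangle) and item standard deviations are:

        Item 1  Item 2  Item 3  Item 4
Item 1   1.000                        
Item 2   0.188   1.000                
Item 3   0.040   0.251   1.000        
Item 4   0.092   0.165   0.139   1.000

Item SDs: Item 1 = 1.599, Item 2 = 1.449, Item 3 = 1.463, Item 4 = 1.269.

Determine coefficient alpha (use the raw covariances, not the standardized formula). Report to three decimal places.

Σσ²ᵢ = 1.599² + 1.449² + 1.463² + 1.269² = 8.4071
Covariances σ_ij = r_ij · s_i · s_j:
  σ(Item 1,Item 2) = 0.188 × 1.599 × 1.449 = 0.4356
  σ(Item 1,Item 3) = 0.040 × 1.599 × 1.463 = 0.0936
  σ(Item 1,Item 4) = 0.092 × 1.599 × 1.269 = 0.1867
  σ(Item 2,Item 3) = 0.251 × 1.449 × 1.463 = 0.5321
  σ(Item 2,Item 4) = 0.165 × 1.449 × 1.269 = 0.3034
  σ(Item 3,Item 4) = 0.139 × 1.463 × 1.269 = 0.2581
σ²_T = Σσ²ᵢ + 2·Σσ_ij = 8.4071 + 2 × 1.8095 = 12.0261
α = (4/3)·(1 − 8.4071/12.0261) = 0.401

coefficient alpha = 0.401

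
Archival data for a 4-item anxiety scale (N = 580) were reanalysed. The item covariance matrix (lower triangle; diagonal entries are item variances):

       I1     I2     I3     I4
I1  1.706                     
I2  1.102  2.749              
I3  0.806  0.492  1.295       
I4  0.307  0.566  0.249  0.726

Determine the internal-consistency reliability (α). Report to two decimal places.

ΣVar(i) = 1.706 + 2.749 + 1.295 + 0.726 = 6.476
Σ_{i<j} σ_ij = 3.522
total variance = 6.476 + 2 × 3.522 = 13.520
α = (k/(k−1))·(1 − ΣVar(i)/total variance) = (4/3)·(1 − 6.476/13.520) = 0.69

α = 0.69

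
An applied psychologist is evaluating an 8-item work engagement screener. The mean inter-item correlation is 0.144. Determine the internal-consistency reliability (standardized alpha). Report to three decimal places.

Standardized α = k·r̄ / (1 + (k−1)·r̄) = 8 × 0.144 / (1 + 7 × 0.144)
  = 1.1520 / 2.0080 = 0.574

standardized alpha = 0.574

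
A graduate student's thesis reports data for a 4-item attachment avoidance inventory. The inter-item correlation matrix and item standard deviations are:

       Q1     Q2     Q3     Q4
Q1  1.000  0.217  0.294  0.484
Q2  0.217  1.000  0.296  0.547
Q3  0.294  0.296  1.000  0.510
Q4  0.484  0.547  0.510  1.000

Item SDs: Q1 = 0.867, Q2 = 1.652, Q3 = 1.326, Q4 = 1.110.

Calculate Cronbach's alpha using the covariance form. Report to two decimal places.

α = 0.69

Σσ²ᵢ = 0.867² + 1.652² + 1.326² + 1.110² = 6.4712
Covariances σ_ij = r_ij · s_i · s_j:
  σ(Q1,Q2) = 0.217 × 0.867 × 1.652 = 0.3108
  σ(Q1,Q3) = 0.294 × 0.867 × 1.326 = 0.3380
  σ(Q1,Q4) = 0.484 × 0.867 × 1.110 = 0.4658
  σ(Q2,Q3) = 0.296 × 1.652 × 1.326 = 0.6484
  σ(Q2,Q4) = 0.547 × 1.652 × 1.110 = 1.0030
  σ(Q3,Q4) = 0.510 × 1.326 × 1.110 = 0.7506
σ²_T = Σσ²ᵢ + 2·Σσ_ij = 6.4712 + 2 × 3.5166 = 13.5044
α = (4/3)·(1 − 6.4712/13.5044) = 0.69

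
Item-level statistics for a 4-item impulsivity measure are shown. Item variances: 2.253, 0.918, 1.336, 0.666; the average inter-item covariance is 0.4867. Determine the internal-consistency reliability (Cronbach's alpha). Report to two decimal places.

Cronbach's alpha = 0.71

Σσᵢ² = 2.253 + 0.918 + 1.336 + 0.666 = 5.173
Sum of the 6 distinct covariances = 6 × 0.4867 = 2.9202
total variance = Σσᵢ² + 2·Σcov = 5.173 + 2 × 2.9202 = 11.0134
α = (4/3)·(1 − 5.173/11.0134) = 0.71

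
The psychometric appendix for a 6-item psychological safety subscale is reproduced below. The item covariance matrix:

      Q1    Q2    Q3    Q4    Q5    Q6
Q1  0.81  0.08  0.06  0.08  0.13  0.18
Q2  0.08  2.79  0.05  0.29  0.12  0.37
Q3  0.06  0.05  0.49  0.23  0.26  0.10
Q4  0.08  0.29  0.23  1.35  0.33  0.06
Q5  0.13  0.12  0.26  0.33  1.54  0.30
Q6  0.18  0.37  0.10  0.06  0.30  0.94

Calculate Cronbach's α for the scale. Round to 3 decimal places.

Σσᵢ² = 0.81 + 2.79 + 0.49 + 1.35 + 1.54 + 0.94 = 7.92
Σ_{i<j} σ_ij = 2.64
Var(T) = 7.92 + 2 × 2.64 = 13.20
α = (k/(k−1))·(1 − Σσᵢ²/Var(T)) = (6/5)·(1 − 7.92/13.20) = 0.480

α = 0.480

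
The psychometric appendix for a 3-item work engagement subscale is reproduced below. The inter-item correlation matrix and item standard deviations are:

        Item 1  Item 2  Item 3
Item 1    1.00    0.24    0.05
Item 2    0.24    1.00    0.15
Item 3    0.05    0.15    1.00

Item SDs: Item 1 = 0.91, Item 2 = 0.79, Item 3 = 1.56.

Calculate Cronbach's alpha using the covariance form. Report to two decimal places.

Σσ²ᵢ = 0.91² + 0.79² + 1.56² = 3.8858
Covariances σ_ij = r_ij · s_i · s_j:
  σ(Item 1,Item 2) = 0.24 × 0.91 × 0.79 = 0.1725
  σ(Item 1,Item 3) = 0.05 × 0.91 × 1.56 = 0.0710
  σ(Item 2,Item 3) = 0.15 × 0.79 × 1.56 = 0.1849
σ²_T = Σσ²ᵢ + 2·Σσ_ij = 3.8858 + 2 × 0.4284 = 4.7426
α = (3/2)·(1 − 3.8858/4.7426) = 0.27

Cronbach's alpha = 0.27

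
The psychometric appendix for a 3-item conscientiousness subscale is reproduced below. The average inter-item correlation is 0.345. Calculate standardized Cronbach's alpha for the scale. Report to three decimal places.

Standardized α = k·r̄ / (1 + (k−1)·r̄) = 3 × 0.345 / (1 + 2 × 0.345)
  = 1.0350 / 1.6900 = 0.612

standardized Cronbach's alpha = 0.612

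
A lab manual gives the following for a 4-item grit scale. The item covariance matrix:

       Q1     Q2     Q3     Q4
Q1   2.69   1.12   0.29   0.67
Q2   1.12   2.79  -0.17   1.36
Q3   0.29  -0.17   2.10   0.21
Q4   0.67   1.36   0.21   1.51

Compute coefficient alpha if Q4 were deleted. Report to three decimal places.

α = 0.370

Remaining items: Q1, Q2, Q3 (k = 3).
sum of item variances = 2.69 + 2.79 + 2.10 = 7.58
σ²_T = 7.58 + 2 × 1.24 = 10.06
α (item deleted) = (3/2)·(1 − 7.58/10.06) = 0.370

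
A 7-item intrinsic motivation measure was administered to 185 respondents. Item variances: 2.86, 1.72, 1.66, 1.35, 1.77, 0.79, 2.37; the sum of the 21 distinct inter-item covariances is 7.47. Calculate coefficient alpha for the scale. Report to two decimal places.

Σσ²ᵢ = 2.86 + 1.72 + 1.66 + 1.35 + 1.77 + 0.79 + 2.37 = 12.52
Sum of distinct covariances = 7.47
σ²_T = Σσ²ᵢ + 2·Σcov = 12.52 + 2 × 7.47 = 27.46
α = (7/6)·(1 − 12.52/27.46) = 0.63

coefficient alpha = 0.63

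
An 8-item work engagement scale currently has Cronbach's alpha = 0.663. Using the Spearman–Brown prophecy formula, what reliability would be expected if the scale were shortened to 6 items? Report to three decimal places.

predicted reliability = 0.596

Length factor m = 6/8 = 0.7500
α' = m·α / (1 − (1−m)·α)
   = 6/8 × 0.663 / (1 − (1 − 6/8) × 0.663)
   = 0.4973 / 0.8342 = 0.596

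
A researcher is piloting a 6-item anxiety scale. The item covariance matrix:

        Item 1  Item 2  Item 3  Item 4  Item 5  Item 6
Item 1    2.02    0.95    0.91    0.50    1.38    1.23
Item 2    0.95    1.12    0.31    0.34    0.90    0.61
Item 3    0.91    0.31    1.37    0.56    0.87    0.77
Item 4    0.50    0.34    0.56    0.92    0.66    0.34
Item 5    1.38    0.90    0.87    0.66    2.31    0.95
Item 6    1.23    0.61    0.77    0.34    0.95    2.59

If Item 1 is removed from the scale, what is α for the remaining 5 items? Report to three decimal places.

Remaining items: Item 2, Item 3, Item 4, Item 5, Item 6 (k = 5).
sum of item variances = 1.12 + 1.37 + 0.92 + 2.31 + 2.59 = 8.31
total variance = 8.31 + 2 × 6.31 = 20.93
α (item deleted) = (5/4)·(1 − 8.31/20.93) = 0.754

α = 0.754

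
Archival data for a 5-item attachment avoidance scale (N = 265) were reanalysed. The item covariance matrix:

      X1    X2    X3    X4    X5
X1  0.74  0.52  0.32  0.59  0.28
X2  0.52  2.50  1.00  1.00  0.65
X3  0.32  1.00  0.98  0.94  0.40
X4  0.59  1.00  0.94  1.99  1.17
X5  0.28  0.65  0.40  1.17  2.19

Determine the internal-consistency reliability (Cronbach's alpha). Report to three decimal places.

Cronbach's alpha = 0.776

ΣVar(i) = 0.74 + 2.50 + 0.98 + 1.99 + 2.19 = 8.40
Σ_{i<j} σ_ij = 6.87
Var(T) = 8.40 + 2 × 6.87 = 22.14
α = (k/(k−1))·(1 − ΣVar(i)/Var(T)) = (5/4)·(1 − 8.40/22.14) = 0.776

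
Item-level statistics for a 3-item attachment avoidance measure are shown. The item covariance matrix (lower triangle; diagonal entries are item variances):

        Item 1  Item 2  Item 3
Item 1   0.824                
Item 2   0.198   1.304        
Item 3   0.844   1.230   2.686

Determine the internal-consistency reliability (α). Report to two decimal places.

α = 0.73

Σσᵢ² = 0.824 + 1.304 + 2.686 = 4.814
Sum of the distinct covariances = 2.272
σ²_T = 4.814 + 2 × 2.272 = 9.358
α = (k/(k−1))·(1 − Σσᵢ²/σ²_T) = (3/2)·(1 − 4.814/9.358) = 0.73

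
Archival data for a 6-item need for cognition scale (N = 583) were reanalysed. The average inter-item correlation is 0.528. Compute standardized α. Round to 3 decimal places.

Standardized α = k·r̄ / (1 + (k−1)·r̄) = 6 × 0.528 / (1 + 5 × 0.528)
  = 3.1680 / 3.6400 = 0.870

α = 0.870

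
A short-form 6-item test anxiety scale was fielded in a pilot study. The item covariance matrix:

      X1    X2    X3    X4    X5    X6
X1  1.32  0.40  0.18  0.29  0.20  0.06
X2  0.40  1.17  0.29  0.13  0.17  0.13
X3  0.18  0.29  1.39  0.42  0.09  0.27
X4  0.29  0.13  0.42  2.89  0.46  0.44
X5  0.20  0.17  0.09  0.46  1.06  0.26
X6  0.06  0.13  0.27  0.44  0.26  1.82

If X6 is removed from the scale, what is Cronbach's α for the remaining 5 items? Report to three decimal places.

α = 0.502

Remaining items: X1, X2, X3, X4, X5 (k = 5).
ΣVar(i) = 1.32 + 1.17 + 1.39 + 2.89 + 1.06 = 7.83
total variance = 7.83 + 2 × 2.63 = 13.09
α (item deleted) = (5/4)·(1 − 7.83/13.09) = 0.502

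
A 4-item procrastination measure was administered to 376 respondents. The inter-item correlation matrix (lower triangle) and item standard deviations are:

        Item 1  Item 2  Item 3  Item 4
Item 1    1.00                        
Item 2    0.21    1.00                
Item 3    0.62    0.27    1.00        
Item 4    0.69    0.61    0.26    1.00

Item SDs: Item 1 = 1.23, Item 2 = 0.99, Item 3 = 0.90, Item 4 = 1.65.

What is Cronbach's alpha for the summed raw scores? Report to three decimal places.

Σσ²ᵢ = 1.23² + 0.99² + 0.90² + 1.65² = 6.0255
Covariances σ_ij = r_ij · s_i · s_j:
  σ(Item 1,Item 2) = 0.21 × 1.23 × 0.99 = 0.2557
  σ(Item 1,Item 3) = 0.62 × 1.23 × 0.90 = 0.6863
  σ(Item 1,Item 4) = 0.69 × 1.23 × 1.65 = 1.4004
  σ(Item 2,Item 3) = 0.27 × 0.99 × 0.90 = 0.2406
  σ(Item 2,Item 4) = 0.61 × 0.99 × 1.65 = 0.9964
  σ(Item 3,Item 4) = 0.26 × 0.90 × 1.65 = 0.3861
σ²_T = Σσ²ᵢ + 2·Σσ_ij = 6.0255 + 2 × 3.9655 = 13.9565
α = (4/3)·(1 − 6.0255/13.9565) = 0.758

Cronbach's alpha = 0.758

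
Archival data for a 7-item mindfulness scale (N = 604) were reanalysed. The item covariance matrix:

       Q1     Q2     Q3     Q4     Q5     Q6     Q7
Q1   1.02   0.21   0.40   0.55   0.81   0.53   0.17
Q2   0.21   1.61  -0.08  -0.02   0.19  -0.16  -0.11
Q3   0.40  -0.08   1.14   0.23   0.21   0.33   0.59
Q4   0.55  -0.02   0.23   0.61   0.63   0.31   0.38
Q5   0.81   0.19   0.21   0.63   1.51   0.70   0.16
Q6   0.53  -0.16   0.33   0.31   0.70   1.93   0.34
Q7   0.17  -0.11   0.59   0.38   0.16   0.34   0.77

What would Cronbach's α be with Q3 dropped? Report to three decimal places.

Cronbach's α = 0.669

Remaining items: Q1, Q2, Q4, Q5, Q6, Q7 (k = 6).
Σσᵢ² = 1.02 + 1.61 + 0.61 + 1.51 + 1.93 + 0.77 = 7.45
Var(T) = 7.45 + 2 × 4.69 = 16.83
α (item deleted) = (6/5)·(1 − 7.45/16.83) = 0.669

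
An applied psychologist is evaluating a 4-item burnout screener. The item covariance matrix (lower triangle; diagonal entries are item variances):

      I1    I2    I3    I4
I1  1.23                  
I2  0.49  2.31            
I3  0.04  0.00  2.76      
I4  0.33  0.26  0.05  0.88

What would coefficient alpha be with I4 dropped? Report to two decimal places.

α = 0.22

Remaining items: I1, I2, I3 (k = 3).
Σσᵢ² = 1.23 + 2.31 + 2.76 = 6.30
σ²_T = 6.30 + 2 × 0.53 = 7.36
α (item deleted) = (3/2)·(1 − 6.30/7.36) = 0.22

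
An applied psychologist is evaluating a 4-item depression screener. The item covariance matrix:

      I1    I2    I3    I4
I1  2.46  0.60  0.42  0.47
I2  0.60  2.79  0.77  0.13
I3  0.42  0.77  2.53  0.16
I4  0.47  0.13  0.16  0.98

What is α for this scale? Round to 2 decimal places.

α = 0.49

Σσᵢ² = 2.46 + 2.79 + 2.53 + 0.98 = 8.76
Σ_{i<j} σ_ij = 2.55
total variance = 8.76 + 2 × 2.55 = 13.86
α = (k/(k−1))·(1 − Σσᵢ²/total variance) = (4/3)·(1 − 8.76/13.86) = 0.49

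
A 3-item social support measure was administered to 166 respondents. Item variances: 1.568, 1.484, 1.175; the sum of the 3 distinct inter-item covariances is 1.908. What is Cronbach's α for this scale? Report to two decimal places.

sum of item variances = 1.568 + 1.484 + 1.175 = 4.227
Sum of distinct covariances = 1.908
Var(T) = sum of item variances + 2·Σcov = 4.227 + 2 × 1.908 = 8.043
α = (3/2)·(1 − 4.227/8.043) = 0.71

Cronbach's α = 0.71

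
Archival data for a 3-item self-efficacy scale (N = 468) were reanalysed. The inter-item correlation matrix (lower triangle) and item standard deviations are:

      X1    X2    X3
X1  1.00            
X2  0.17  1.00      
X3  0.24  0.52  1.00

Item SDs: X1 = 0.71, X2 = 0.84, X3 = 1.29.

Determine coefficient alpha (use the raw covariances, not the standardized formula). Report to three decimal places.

α = 0.572

Σσ²ᵢ = 0.71² + 0.84² + 1.29² = 2.8738
Covariances σ_ij = r_ij · s_i · s_j:
  σ(X1,X2) = 0.17 × 0.71 × 0.84 = 0.1014
  σ(X1,X3) = 0.24 × 0.71 × 1.29 = 0.2198
  σ(X2,X3) = 0.52 × 0.84 × 1.29 = 0.5635
σ²_T = Σσ²ᵢ + 2·Σσ_ij = 2.8738 + 2 × 0.8847 = 4.6432
α = (3/2)·(1 − 2.8738/4.6432) = 0.572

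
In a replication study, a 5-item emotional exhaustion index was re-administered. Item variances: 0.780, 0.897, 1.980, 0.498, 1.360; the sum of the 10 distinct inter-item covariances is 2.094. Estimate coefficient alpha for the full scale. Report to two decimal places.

sum of item variances = 0.780 + 0.897 + 1.980 + 0.498 + 1.360 = 5.515
Sum of distinct covariances = 2.094
σ²_T = sum of item variances + 2·Σcov = 5.515 + 2 × 2.094 = 9.703
α = (5/4)·(1 − 5.515/9.703) = 0.54

coefficient alpha = 0.54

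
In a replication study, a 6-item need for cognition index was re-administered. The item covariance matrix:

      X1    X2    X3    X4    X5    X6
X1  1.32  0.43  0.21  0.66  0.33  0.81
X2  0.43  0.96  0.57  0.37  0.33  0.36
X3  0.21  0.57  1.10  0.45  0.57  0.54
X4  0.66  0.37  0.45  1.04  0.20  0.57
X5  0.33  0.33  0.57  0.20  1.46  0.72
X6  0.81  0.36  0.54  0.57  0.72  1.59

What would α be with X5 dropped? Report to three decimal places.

α = 0.779

Remaining items: X1, X2, X3, X4, X6 (k = 5).
sum of item variances = 1.32 + 0.96 + 1.10 + 1.04 + 1.59 = 6.01
σ²_total = 6.01 + 2 × 4.97 = 15.95
α (item deleted) = (5/4)·(1 − 6.01/15.95) = 0.779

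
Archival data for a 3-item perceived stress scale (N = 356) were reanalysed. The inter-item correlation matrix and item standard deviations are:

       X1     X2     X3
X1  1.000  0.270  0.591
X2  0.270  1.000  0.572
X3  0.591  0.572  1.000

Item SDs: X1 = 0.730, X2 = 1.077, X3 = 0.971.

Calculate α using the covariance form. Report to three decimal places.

Σσ²ᵢ = 0.730² + 1.077² + 0.971² = 2.6357
Covariances σ_ij = r_ij · s_i · s_j:
  σ(X1,X2) = 0.270 × 0.730 × 1.077 = 0.2123
  σ(X1,X3) = 0.591 × 0.730 × 0.971 = 0.4189
  σ(X2,X3) = 0.572 × 1.077 × 0.971 = 0.5982
σ²_T = Σσ²ᵢ + 2·Σσ_ij = 2.6357 + 2 × 1.2294 = 5.0945
α = (3/2)·(1 − 2.6357/5.0945) = 0.724

α = 0.724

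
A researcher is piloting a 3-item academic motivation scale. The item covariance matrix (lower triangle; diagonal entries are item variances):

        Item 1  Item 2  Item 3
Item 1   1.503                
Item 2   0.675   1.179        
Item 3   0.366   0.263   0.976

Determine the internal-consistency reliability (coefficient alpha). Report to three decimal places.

sum of item variances = 1.503 + 1.179 + 0.976 = 3.658
Σ_{i<j} σ_ij = 1.304
σ²_total = 3.658 + 2 × 1.304 = 6.266
α = (k/(k−1))·(1 − sum of item variances/σ²_total) = (3/2)·(1 − 3.658/6.266) = 0.624

coefficient alpha = 0.624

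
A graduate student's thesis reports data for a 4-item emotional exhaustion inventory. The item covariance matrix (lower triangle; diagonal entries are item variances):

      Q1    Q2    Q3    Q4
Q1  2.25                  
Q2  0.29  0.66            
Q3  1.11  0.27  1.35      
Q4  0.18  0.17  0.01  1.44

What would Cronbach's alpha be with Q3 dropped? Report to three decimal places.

Remaining items: Q1, Q2, Q4 (k = 3).
Σσ²ᵢ = 2.25 + 0.66 + 1.44 = 4.35
Var(T) = 4.35 + 2 × 0.64 = 5.63
α (item deleted) = (3/2)·(1 − 4.35/5.63) = 0.341

α = 0.341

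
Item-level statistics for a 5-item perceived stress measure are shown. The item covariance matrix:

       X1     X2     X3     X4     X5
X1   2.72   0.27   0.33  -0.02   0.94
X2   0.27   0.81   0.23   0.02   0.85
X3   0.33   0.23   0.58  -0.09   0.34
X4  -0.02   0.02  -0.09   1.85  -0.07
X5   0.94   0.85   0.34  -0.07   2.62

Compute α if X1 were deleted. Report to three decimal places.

Remaining items: X2, X3, X4, X5 (k = 4).
ΣVar(i) = 0.81 + 0.58 + 1.85 + 2.62 = 5.86
σ²_total = 5.86 + 2 × 1.28 = 8.42
α (item deleted) = (4/3)·(1 − 5.86/8.42) = 0.405

α = 0.405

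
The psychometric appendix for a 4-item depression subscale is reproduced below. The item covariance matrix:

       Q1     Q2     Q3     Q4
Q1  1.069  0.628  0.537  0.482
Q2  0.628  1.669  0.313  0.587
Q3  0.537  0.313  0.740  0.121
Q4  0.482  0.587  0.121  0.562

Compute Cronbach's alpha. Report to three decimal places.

Cronbach's alpha = 0.759

ΣVar(i) = 1.069 + 1.669 + 0.740 + 0.562 = 4.040
Σ_{i<j} σ_ij = 2.668
total variance = 4.040 + 2 × 2.668 = 9.376
α = (k/(k−1))·(1 − ΣVar(i)/total variance) = (4/3)·(1 − 4.040/9.376) = 0.759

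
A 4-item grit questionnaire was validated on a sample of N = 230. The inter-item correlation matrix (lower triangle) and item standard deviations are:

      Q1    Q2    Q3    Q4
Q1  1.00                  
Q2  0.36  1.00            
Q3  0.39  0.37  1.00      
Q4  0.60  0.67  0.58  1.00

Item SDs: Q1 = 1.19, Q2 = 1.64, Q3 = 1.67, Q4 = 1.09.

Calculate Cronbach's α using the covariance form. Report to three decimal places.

α = 0.770

Σσ²ᵢ = 1.19² + 1.64² + 1.67² + 1.09² = 8.0827
Covariances σ_ij = r_ij · s_i · s_j:
  σ(Q1,Q2) = 0.36 × 1.19 × 1.64 = 0.7026
  σ(Q1,Q3) = 0.39 × 1.19 × 1.67 = 0.7750
  σ(Q1,Q4) = 0.60 × 1.19 × 1.09 = 0.7783
  σ(Q2,Q3) = 0.37 × 1.64 × 1.67 = 1.0134
  σ(Q2,Q4) = 0.67 × 1.64 × 1.09 = 1.1977
  σ(Q3,Q4) = 0.58 × 1.67 × 1.09 = 1.0558
σ²_T = Σσ²ᵢ + 2·Σσ_ij = 8.0827 + 2 × 5.5228 = 19.1283
α = (4/3)·(1 − 8.0827/19.1283) = 0.770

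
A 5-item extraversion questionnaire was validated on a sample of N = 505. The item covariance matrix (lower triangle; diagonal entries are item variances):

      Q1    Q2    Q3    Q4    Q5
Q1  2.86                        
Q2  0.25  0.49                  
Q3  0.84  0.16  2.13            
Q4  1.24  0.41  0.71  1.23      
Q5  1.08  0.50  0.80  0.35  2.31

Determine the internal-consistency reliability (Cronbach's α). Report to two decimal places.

α = 0.73

Σσᵢ² = 2.86 + 0.49 + 2.13 + 1.23 + 2.31 = 9.02
Σ_{i<j} σ_ij = 6.34
total variance = 9.02 + 2 × 6.34 = 21.70
α = (k/(k−1))·(1 − Σσᵢ²/total variance) = (5/4)·(1 − 9.02/21.70) = 0.73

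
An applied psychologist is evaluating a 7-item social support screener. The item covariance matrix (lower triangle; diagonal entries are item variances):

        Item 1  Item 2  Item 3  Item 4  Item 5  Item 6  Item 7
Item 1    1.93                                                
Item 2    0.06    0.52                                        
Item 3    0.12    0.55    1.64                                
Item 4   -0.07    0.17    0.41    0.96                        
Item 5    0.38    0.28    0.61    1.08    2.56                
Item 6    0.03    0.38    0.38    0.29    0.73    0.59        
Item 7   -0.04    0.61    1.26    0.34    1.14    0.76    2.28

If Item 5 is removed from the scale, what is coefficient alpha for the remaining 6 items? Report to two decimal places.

Remaining items: Item 1, Item 2, Item 3, Item 4, Item 6, Item 7 (k = 6).
ΣVar(i) = 1.93 + 0.52 + 1.64 + 0.96 + 0.59 + 2.28 = 7.92
Var(T) = 7.92 + 2 × 5.25 = 18.42
α (item deleted) = (6/5)·(1 − 7.92/18.42) = 0.68

coefficient alpha = 0.68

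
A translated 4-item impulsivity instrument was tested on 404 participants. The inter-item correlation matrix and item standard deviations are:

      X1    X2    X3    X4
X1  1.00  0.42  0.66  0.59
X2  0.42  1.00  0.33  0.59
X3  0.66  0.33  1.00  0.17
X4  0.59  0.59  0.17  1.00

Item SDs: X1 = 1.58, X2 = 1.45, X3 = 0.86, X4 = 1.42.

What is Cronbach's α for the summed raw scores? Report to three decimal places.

Σσ²ᵢ = 1.58² + 1.45² + 0.86² + 1.42² = 7.3549
Covariances σ_ij = r_ij · s_i · s_j:
  σ(X1,X2) = 0.42 × 1.58 × 1.45 = 0.9622
  σ(X1,X3) = 0.66 × 1.58 × 0.86 = 0.8968
  σ(X1,X4) = 0.59 × 1.58 × 1.42 = 1.3237
  σ(X2,X3) = 0.33 × 1.45 × 0.86 = 0.4115
  σ(X2,X4) = 0.59 × 1.45 × 1.42 = 1.2148
  σ(X3,X4) = 0.17 × 0.86 × 1.42 = 0.2076
σ²_T = Σσ²ᵢ + 2·Σσ_ij = 7.3549 + 2 × 5.0166 = 17.3881
α = (4/3)·(1 − 7.3549/17.3881) = 0.769

α = 0.769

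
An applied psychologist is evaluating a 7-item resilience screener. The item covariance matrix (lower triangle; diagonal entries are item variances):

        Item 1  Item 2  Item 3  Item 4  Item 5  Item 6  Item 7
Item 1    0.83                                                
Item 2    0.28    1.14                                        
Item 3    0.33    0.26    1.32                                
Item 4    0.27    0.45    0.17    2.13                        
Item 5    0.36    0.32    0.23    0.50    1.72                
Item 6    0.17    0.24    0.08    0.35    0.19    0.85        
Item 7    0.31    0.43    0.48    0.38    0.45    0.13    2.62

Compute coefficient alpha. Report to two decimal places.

coefficient alpha = 0.64

ΣVar(i) = 0.83 + 1.14 + 1.32 + 2.13 + 1.72 + 0.85 + 2.62 = 10.61
Sum of off-diagonal covariances = 6.38
σ²_total = 10.61 + 2 × 6.38 = 23.37
α = (k/(k−1))·(1 − ΣVar(i)/σ²_total) = (7/6)·(1 − 10.61/23.37) = 0.64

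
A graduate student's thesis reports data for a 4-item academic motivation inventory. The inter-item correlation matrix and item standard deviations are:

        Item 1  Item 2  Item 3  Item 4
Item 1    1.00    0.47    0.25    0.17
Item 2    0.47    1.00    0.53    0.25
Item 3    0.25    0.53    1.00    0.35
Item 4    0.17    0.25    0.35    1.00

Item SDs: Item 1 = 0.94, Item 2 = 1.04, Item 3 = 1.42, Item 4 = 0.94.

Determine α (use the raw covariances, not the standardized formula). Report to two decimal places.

Σσ²ᵢ = 0.94² + 1.04² + 1.42² + 0.94² = 4.8652
Covariances σ_ij = r_ij · s_i · s_j:
  σ(Item 1,Item 2) = 0.47 × 0.94 × 1.04 = 0.4595
  σ(Item 1,Item 3) = 0.25 × 0.94 × 1.42 = 0.3337
  σ(Item 1,Item 4) = 0.17 × 0.94 × 0.94 = 0.1502
  σ(Item 2,Item 3) = 0.53 × 1.04 × 1.42 = 0.7827
  σ(Item 2,Item 4) = 0.25 × 1.04 × 0.94 = 0.2444
  σ(Item 3,Item 4) = 0.35 × 1.42 × 0.94 = 0.4672
σ²_T = Σσ²ᵢ + 2·Σσ_ij = 4.8652 + 2 × 2.4377 = 9.7406
α = (4/3)·(1 − 4.8652/9.7406) = 0.67

α = 0.67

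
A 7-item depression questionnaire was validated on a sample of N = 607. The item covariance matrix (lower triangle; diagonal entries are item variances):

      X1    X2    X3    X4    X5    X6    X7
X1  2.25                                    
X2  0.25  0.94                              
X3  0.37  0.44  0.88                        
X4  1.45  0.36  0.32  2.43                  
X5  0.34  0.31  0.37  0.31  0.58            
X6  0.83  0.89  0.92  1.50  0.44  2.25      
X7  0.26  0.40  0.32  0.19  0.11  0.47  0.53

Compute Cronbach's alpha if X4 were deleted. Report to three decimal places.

Cronbach's alpha = 0.773

Remaining items: X1, X2, X3, X5, X6, X7 (k = 6).
ΣVar(i) = 2.25 + 0.94 + 0.88 + 0.58 + 2.25 + 0.53 = 7.43
σ²_total = 7.43 + 2 × 6.72 = 20.87
α (item deleted) = (6/5)·(1 − 7.43/20.87) = 0.773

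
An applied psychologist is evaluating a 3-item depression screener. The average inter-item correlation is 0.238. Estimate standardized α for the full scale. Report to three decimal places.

α = 0.484

Standardized α = k·r̄ / (1 + (k−1)·r̄) = 3 × 0.238 / (1 + 2 × 0.238)
  = 0.7140 / 1.4760 = 0.484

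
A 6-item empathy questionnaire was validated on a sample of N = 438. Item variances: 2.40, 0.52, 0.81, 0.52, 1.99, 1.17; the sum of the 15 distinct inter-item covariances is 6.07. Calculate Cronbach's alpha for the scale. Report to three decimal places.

sum of item variances = 2.40 + 0.52 + 0.81 + 0.52 + 1.99 + 1.17 = 7.41
Sum of distinct covariances = 6.07
σ²_T = sum of item variances + 2·Σcov = 7.41 + 2 × 6.07 = 19.55
α = (6/5)·(1 − 7.41/19.55) = 0.745

α = 0.745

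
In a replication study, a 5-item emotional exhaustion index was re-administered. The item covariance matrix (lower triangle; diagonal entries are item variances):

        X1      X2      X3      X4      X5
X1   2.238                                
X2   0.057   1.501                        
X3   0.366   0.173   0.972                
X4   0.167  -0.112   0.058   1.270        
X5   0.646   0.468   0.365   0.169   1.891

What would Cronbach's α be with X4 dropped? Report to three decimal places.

Remaining items: X1, X2, X3, X5 (k = 4).
Σσ²ᵢ = 2.238 + 1.501 + 0.972 + 1.891 = 6.602
total variance = 6.602 + 2 × 2.075 = 10.752
α (item deleted) = (4/3)·(1 − 6.602/10.752) = 0.515

Cronbach's α = 0.515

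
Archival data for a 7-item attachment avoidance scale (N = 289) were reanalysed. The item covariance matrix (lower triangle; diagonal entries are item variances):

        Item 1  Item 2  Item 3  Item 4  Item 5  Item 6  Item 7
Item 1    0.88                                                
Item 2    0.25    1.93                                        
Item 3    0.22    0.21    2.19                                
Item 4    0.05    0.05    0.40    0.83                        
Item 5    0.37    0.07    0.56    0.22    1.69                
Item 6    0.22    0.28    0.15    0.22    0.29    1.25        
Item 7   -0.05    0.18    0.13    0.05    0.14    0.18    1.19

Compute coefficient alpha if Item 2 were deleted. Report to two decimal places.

Remaining items: Item 1, Item 3, Item 4, Item 5, Item 6, Item 7 (k = 6).
Σσ²ᵢ = 0.88 + 2.19 + 0.83 + 1.69 + 1.25 + 1.19 = 8.03
Var(T) = 8.03 + 2 × 3.15 = 14.33
α (item deleted) = (6/5)·(1 − 8.03/14.33) = 0.53

α = 0.53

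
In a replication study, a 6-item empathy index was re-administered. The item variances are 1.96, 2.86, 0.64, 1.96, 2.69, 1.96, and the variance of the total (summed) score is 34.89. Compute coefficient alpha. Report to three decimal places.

α = 0.785

Σσᵢ² = 1.96 + 2.86 + 0.64 + 1.96 + 2.69 + 1.96 = 12.07
α = (k/(k−1))·(1 − Σσᵢ²/σ²_total) = (6/5)·(1 − 12.07/34.89) = 0.785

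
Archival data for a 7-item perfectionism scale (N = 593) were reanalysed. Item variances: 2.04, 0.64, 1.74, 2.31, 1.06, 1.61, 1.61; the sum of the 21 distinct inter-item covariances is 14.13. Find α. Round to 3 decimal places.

Σσᵢ² = 2.04 + 0.64 + 1.74 + 2.31 + 1.06 + 1.61 + 1.61 = 11.01
Sum of distinct covariances = 14.13
total variance = Σσᵢ² + 2·Σcov = 11.01 + 2 × 14.13 = 39.27
α = (7/6)·(1 − 11.01/39.27) = 0.840

α = 0.840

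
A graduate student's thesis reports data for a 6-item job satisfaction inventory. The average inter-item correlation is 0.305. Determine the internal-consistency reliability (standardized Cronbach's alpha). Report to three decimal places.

Standardized α = k·r̄ / (1 + (k−1)·r̄) = 6 × 0.305 / (1 + 5 × 0.305)
  = 1.8300 / 2.5250 = 0.725

standardized Cronbach's alpha = 0.725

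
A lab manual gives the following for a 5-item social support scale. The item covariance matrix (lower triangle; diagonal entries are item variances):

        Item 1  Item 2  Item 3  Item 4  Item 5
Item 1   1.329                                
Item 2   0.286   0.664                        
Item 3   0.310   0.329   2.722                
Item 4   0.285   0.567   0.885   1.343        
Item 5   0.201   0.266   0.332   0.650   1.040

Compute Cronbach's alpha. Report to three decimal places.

ΣVar(i) = 1.329 + 0.664 + 2.722 + 1.343 + 1.040 = 7.098
Sum of the distinct covariances = 4.111
σ²_T = 7.098 + 2 × 4.111 = 15.320
α = (k/(k−1))·(1 − ΣVar(i)/σ²_T) = (5/4)·(1 − 7.098/15.320) = 0.671

α = 0.671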